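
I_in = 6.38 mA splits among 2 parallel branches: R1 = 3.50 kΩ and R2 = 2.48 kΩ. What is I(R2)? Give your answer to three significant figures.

I ≈ 3.73 mA

Two-branch current divider: I_k = I_in · R_other/(R_1 + R_2).
So I = 6.38 × 3.50/5.980 = 3.734 mA.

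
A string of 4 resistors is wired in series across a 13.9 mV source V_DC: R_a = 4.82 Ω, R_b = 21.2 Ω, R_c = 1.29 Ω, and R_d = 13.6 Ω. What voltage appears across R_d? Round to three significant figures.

V ≈ 4.62 mV

Series total: ΣR = 4.82 + 21.2 + 1.29 + 13.6 = 40.91 Ω.
By the voltage-divider rule, V = 13.9 × 13.60/40.91 = 4.621 mV.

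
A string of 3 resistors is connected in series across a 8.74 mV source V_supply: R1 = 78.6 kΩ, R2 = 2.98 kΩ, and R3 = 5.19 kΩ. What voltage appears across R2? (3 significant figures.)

ΣR = 78.6 + 2.98 + 5.19 = 86.77 kΩ.
V = V_supply · R/ΣR = 8.74 × 0.03434 = 0.3002 mV.

V ≈ 0.300 mV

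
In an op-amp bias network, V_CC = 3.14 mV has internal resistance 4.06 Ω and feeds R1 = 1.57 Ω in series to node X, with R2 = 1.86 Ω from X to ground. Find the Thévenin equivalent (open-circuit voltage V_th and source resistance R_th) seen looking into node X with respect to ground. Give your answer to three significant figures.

R1' = 4.06 + 1.57 = 5.630 Ω (source resistance + R1).
V_th is the unloaded tap voltage: V_CC · R2/(R1'+R2) = 3.14 × 0.2483 = 0.7798 mV.
Zeroing V_CC shorts the top of R1' to ground, so R_th = R1' ‖ R2 = 1.398 Ω.

V_th ≈ 0.780 mV, R_th ≈ 1.40 Ω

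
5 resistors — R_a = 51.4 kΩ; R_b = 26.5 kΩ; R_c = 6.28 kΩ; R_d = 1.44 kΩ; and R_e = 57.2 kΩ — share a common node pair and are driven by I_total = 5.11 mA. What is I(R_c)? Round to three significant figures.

I ≈ 0.876 mA

Conductances: ΣG = 1/51.4 + 1/26.5 + 1/6.28 + 1/1.44 + 1/57.2 = 0.9284 (1/kΩ).
R_c takes the fraction G_k/ΣG = 0.1592/0.9284 = 0.1715, so I = 5.11 × 0.1715 = 0.8765 mA.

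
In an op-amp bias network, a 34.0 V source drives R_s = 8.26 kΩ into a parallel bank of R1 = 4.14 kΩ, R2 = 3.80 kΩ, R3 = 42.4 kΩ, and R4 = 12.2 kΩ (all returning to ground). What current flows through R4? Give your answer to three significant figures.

Equivalent of the parallel group: R_p = 1.639 kΩ.
Node voltage V_A = V_DC · R_p/(R_s + R_p) = 34.0 × 0.1655 = 5.628 V.
I(R4) = V_A / R4 = 5.628/12.2 = 0.4614 mA.
(Equivalently: I_total = 3.435 mA, then current-divider fraction G_k/ΣG = 0.1343.)

I ≈ 0.461 mA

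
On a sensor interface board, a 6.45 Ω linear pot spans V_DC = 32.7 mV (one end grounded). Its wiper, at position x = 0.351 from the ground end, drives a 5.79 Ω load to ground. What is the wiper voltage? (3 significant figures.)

V_out ≈ 9.15 mV

Lower segment x·R_p = 2.264 Ω; upper segment (1−x)·R_p = 4.186 Ω.
Lower segment in parallel with the load: 2.264 ‖ 5.79 = 1.628 Ω.
Then V_out = V_DC · 1.628/(4.186 + 1.628) = 9.155 mV.
(Unloaded: V_out = x·V_DC = 11.5 mV.)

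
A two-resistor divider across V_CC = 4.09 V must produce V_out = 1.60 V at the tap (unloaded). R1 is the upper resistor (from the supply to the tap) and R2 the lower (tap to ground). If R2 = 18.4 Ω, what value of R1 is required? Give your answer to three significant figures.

R1 ≈ 28.6 Ω

V_out/V_CC = R2/(R1+R2) = 0.3912.
Rearranging, R1 = R2·(1−k)/k = 18.4 × 1.556 = 28.63 Ω.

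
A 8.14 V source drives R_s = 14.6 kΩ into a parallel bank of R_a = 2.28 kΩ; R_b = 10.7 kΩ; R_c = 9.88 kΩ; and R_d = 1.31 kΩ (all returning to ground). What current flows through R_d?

Equivalent of the parallel group: R_p = 0.7160 kΩ.
V_A = 8.14 × 0.7160/15.32 = 0.3805 V.
Branch current I = V_A/R_d = 0.3805/1.31 = 0.2905 mA.

I ≈ 0.290 mA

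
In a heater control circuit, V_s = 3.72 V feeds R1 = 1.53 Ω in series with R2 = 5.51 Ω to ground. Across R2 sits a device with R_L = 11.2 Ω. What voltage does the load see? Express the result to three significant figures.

The load sits in parallel with R2, giving an effective lower resistance R2' = R2·R_L/(R2+R_L) = 3.693 Ω.
Now apply the divider: V_out = 3.72 × 0.7071 = 2.630 V.
(Unloaded it would be 2.91 V; the load pulls it down.)

V_out ≈ 2.63 V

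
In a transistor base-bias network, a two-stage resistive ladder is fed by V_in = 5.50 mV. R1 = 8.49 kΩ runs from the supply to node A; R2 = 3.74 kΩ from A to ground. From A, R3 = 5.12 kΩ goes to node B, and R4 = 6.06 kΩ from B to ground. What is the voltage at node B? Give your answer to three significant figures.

Looking into the second stage from A: R3 + R4 = 11.18 kΩ appears in parallel with R2.
Effective lower resistance at A: R2 ‖ 11.18 = 2.802 kΩ.
V_A = 5.50 × 2.802/(8.49 + 2.802) = 1.365 mV.
Stage 2 is unloaded, so V_B = V_A · R4/(R3+R4) = 1.365 × 6.06/11.18 = 0.7399 mV.

V_B ≈ 0.740 mV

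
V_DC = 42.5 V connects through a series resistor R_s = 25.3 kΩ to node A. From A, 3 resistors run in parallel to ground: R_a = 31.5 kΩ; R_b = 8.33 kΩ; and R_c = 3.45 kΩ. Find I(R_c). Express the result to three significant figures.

I ≈ 1.01 mA

Equivalent of the parallel group: R_p = 2.264 kΩ.
Node voltage V_A = V_DC · R_p/(R_s + R_p) = 42.5 × 0.08214 = 3.491 V.
I(R_c) = V_A / R_c = 3.491/3.45 = 1.012 mA.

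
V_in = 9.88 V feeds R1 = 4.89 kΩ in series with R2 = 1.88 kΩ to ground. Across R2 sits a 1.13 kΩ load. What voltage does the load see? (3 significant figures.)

V_out ≈ 1.25 V

R2 ‖ R_L = (1.88 × 1.13)/(1.88 + 1.13) = 0.7058 kΩ.
Now apply the divider: V_out = 9.88 × 0.1261 = 1.246 V.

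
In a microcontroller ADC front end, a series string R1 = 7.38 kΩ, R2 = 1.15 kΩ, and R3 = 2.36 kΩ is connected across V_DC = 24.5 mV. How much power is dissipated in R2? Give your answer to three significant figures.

Series current I = V_DC/ΣR = 24.5/10.89 = 2.250 µA.
V(R2) = I·R = 2.587 mV; P = V·I = 2.587 × 2.250 = 5.821 nW.

P ≈ 5.82 nW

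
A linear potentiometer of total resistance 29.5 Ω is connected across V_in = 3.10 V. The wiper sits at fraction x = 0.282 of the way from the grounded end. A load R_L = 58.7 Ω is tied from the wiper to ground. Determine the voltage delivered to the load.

V_out ≈ 0.793 V

Split the track: R_lower = x·R_p = 8.319 Ω, R_upper = (1−x)·R_p = 21.18 Ω.
(x·R_p) ‖ R_L = 7.286 Ω.
V_out = 3.10 × 7.286/(21.18 + 7.286) = 0.7935 V.
(Unloaded: V_out = x·V_in = 0.874 V.)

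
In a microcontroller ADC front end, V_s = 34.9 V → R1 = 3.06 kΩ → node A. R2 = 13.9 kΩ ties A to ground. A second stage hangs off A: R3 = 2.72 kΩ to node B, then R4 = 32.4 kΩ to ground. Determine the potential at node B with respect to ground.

Looking into the second stage from A: R3 + R4 = 35.12 kΩ appears in parallel with R2.
R2 ‖ (R3+R4) = 9.959 kΩ.
V_A = 34.9 × 9.959/(3.06 + 9.959) = 26.70 V.
Then the unloaded second divider: V_B = V_A × R4/(R3+R4) = 26.70 × 0.9226 = 24.63 V.

V_B ≈ 24.6 V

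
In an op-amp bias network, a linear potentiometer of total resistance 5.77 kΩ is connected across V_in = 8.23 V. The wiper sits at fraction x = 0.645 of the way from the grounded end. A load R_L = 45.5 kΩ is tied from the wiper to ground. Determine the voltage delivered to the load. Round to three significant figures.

V_out ≈ 5.16 V

The pot divides into 2.048 kΩ above the wiper and 3.722 kΩ below.
(x·R_p) ‖ R_L = 3.440 kΩ.
Loaded-divider output: V_out = 8.23 × 0.6268 = 5.159 V.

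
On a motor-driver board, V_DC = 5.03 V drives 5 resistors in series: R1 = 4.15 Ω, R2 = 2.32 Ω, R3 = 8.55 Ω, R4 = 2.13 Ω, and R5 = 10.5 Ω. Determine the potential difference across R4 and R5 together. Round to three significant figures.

ΣR = 4.15 + 2.32 + 8.55 + 2.13 + 10.5 = 27.65 Ω.
R_{R4..R5} = 2.13 + 10.5 = 12.63 Ω.
Voltage divider: V = V_DC · (12.63 / 27.65) = 5.03 × 0.4568 = 2.298 V.

V ≈ 2.30 V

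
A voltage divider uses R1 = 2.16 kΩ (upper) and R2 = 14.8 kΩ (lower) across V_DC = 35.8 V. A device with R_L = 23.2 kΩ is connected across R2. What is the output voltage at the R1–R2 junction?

V_out ≈ 28.9 V

First combine the lower leg with the load: R2 ‖ R_L = 9.036 kΩ.
Voltage divider with the loaded lower leg: V_out = 35.8 × 9.036/(2.16 + 9.036) = 35.8 × 0.8071 = 28.89 V.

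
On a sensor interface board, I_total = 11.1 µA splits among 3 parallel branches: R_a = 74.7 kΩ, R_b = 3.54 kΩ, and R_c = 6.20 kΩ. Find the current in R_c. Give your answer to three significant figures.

I ≈ 3.92 µA

Total conductance ΣG = 1/74.7 + 1/3.54 + 1/6.20 = 0.4572 (units of 1/kΩ).
Current divider: I(R_c) = I_total · G_k/ΣG = 11.1 × (0.1613/0.4572) = 11.1 × 0.3528 = 3.916 µA.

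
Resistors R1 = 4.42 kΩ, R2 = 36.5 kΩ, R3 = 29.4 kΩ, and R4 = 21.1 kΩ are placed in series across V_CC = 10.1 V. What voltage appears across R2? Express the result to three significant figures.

V ≈ 4.03 V

ΣR = 4.42 + 36.5 + 29.4 + 21.1 = 91.42 kΩ.
V = V_CC · R/ΣR = 10.1 × 0.3993 = 4.032 V.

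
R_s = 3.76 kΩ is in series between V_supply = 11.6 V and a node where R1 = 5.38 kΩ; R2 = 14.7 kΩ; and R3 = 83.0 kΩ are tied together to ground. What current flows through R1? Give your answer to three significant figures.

I ≈ 1.08 mA

Parallel bank: R_p = 1/(1/5.38 + 1/14.7 + 1/83.0) = 3.760 kΩ.
V_A = 11.6 × 3.760/7.520 = 5.800 V.
Branch current I = V_A/R1 = 5.800/5.38 = 1.078 mA.
(Equivalently: I_total = 1.543 mA, then current-divider fraction G_k/ΣG = 0.6989.)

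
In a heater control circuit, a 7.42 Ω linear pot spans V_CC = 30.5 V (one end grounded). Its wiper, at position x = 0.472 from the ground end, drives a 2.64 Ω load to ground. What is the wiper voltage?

V_out ≈ 8.47 V

Split the track: R_lower = x·R_p = 3.502 Ω, R_upper = (1−x)·R_p = 3.918 Ω.
(x·R_p) ‖ R_L = 1.505 Ω.
Then V_out = V_CC · 1.505/(3.918 + 1.505) = 8.466 V.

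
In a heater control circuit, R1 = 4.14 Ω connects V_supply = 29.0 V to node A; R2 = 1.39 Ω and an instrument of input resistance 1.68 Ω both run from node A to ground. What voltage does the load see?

The load sits in parallel with R2, giving an effective lower resistance R2' = R2·R_L/(R2+R_L) = 0.7607 Ω.
Then V_out = V_supply · R2'/(R1 + R2') = 29.0 × 0.7607/4.901 = 4.501 V.

V_out ≈ 4.50 V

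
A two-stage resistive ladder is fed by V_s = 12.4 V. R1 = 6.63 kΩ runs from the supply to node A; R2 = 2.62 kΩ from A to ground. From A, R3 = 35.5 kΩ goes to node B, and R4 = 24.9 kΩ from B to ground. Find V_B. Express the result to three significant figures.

V_B ≈ 1.40 V

Node A sees R2 in parallel with the series input of stage 2, R3 + R4 = 60.40 kΩ.
R2 ‖ (R3+R4) = 2.511 kΩ.
So V_A = 12.4 × 0.2747 = 3.406 V.
V_B = V_A × 0.4123 = 1.404 V.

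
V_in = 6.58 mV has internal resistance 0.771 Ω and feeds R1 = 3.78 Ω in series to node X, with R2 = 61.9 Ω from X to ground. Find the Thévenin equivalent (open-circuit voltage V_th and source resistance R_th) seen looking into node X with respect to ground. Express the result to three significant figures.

R1' = 0.771 + 3.78 = 4.551 Ω (source resistance + R1).
V_th is the unloaded tap voltage: V_in · R2/(R1'+R2) = 6.58 × 0.9315 = 6.129 mV.
Looking into X with the source shorted: R_th = R1'·R2/(R1'+R2) = 4.551 × 61.9/66.45 = 4.239 Ω.

V_th ≈ 6.13 mV, R_th ≈ 4.24 Ω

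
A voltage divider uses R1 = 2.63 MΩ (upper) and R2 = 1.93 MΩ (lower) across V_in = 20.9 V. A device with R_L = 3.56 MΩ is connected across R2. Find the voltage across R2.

V_out ≈ 6.74 V

First combine the lower leg with the load: R2 ‖ R_L = 1.252 MΩ.
Now apply the divider: V_out = 20.9 × 0.3224 = 6.739 V.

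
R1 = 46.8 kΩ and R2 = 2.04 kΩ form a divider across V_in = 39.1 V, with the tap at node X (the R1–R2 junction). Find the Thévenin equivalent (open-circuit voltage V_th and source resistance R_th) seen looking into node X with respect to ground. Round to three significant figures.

Open-circuit (no load on X): V_th = V_in · R2/(R1 + R2) = 39.1 × 2.04/(46.80 + 2.04) = 1.633 V.
With V_in suppressed (replaced by a short), R_th = R1 ‖ R2 = (46.80 × 2.04)/(46.80 + 2.04) = 1.955 kΩ.

V_th ≈ 1.63 V, R_th ≈ 1.95 kΩ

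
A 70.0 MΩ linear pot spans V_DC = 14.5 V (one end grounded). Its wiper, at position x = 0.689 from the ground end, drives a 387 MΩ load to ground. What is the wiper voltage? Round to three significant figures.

The pot divides into 21.77 MΩ above the wiper and 48.23 MΩ below.
(x·R_p) ‖ R_L = 42.89 MΩ.
V_out = 14.5 × 42.89/(21.77 + 42.89) = 9.618 V.
(Unloaded: V_out = x·V_DC = 9.99 V.)

V_out ≈ 9.62 V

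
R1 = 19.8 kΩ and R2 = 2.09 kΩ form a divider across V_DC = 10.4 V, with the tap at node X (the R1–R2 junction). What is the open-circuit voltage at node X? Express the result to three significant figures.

With X open, the divider is unloaded: V_th = 10.4 × 2.09/21.89 = 0.9930 V.

V_th ≈ 0.993 V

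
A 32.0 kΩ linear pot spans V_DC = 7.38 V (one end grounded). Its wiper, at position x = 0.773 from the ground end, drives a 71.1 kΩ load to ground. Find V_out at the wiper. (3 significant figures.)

V_out ≈ 5.29 V

The pot divides into 7.264 kΩ above the wiper and 24.74 kΩ below.
R_L loads the lower segment: effective lower R = 18.35 kΩ.
Then V_out = V_DC · 18.35/(7.264 + 18.35) = 5.287 V.
(Unloaded: V_out = x·V_DC = 5.70 V.)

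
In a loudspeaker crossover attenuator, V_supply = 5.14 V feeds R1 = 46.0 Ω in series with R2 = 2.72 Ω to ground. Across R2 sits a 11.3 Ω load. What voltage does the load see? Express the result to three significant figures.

V_out ≈ 0.234 V

The load sits in parallel with R2, giving an effective lower resistance R2' = R2·R_L/(R2+R_L) = 2.192 Ω.
Now apply the divider: V_out = 5.14 × 0.04549 = 0.2338 V.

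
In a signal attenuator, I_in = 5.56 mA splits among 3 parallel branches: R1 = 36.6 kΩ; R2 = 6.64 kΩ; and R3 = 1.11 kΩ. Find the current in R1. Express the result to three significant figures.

Total conductance ΣG = 1/36.6 + 1/6.64 + 1/1.11 = 1.079 (units of 1/kΩ).
By the current-divider rule, I = I_in · G_k/ΣG = 5.56 × 0.02533 = 0.1408 mA.

I ≈ 0.141 mA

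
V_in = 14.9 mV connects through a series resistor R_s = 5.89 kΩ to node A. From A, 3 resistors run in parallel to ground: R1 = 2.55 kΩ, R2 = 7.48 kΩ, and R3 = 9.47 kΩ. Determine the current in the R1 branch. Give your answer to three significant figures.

I ≈ 1.24 µA

Combine the parallel branches: R_p = (1/2.55 + 1/7.48 + 1/9.47)⁻¹ = 1.584 kΩ.
V_A by voltage divider: V_A = 14.9 × 1.584/(5.89 + 1.584) = 3.157 mV.
I(R1) = V_A / R1 = 3.157/2.55 = 1.238 µA.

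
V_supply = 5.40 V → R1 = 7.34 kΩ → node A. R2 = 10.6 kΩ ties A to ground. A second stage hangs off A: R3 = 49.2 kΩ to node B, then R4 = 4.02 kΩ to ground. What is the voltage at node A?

V_A ≈ 2.95 V

Node A sees R2 in parallel with the series input of stage 2, R3 + R4 = 53.22 kΩ.
R2 ‖ (R3+R4) = 8.839 kΩ.
First divider: V_A = V_supply · 8.839/(7.34 + 8.839) = 2.950 V.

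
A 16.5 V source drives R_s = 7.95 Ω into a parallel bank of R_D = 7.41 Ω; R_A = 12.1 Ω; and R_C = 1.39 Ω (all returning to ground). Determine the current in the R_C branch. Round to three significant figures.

Equivalent of the parallel group: R_p = 1.067 Ω.
V_A by voltage divider: V_A = 16.5 × 1.067/(7.95 + 1.067) = 1.953 V.
I(R_C) = V_A / R_C = 1.953/1.39 = 1.405 A.
(Equivalently: I_total = 1.830 A, then current-divider fraction G_k/ΣG = 0.7678.)

I ≈ 1.40 A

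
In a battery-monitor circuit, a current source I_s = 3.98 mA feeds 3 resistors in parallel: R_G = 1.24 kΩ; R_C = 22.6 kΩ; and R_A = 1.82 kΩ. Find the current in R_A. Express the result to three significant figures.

I ≈ 1.56 mA

ΣG = 1/1.24 + 1/22.6 + 1/1.82 = 1.400.
Current divider: I(R_A) = I_s · G_k/ΣG = 3.98 × (0.5495/1.400) = 3.98 × 0.3924 = 1.562 mA.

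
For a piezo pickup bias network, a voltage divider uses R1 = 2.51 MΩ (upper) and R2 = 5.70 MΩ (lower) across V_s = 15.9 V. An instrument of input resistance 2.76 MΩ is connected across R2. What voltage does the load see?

R2 ‖ R_L = (5.70 × 2.76)/(5.70 + 2.76) = 1.860 MΩ.
Now apply the divider: V_out = 15.9 × 0.4256 = 6.767 V.

V_out ≈ 6.77 V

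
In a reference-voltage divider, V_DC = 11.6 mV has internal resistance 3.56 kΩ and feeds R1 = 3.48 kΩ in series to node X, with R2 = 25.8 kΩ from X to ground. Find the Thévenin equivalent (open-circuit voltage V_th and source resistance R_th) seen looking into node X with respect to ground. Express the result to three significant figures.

R1' = 3.56 + 3.48 = 7.040 kΩ (source resistance + R1).
Open-circuit (no load on X): V_th = V_DC · R2/(R1' + R2) = 11.6 × 25.8/(7.040 + 25.8) = 9.113 mV.
With V_DC suppressed (replaced by a short), R_th = R1' ‖ R2 = (7.040 × 25.8)/(7.040 + 25.8) = 5.531 kΩ.

V_th ≈ 9.11 mV, R_th ≈ 5.53 kΩ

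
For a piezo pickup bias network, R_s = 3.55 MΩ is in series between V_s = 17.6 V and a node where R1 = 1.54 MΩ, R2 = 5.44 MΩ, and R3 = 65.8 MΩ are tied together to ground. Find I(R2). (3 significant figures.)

I ≈ 0.806 µA

Equivalent of the parallel group: R_p = 1.179 MΩ.
V_A = 17.6 × 1.179/4.729 = 4.387 V.
Branch current I = V_A/R2 = 4.387/5.44 = 0.8065 µA.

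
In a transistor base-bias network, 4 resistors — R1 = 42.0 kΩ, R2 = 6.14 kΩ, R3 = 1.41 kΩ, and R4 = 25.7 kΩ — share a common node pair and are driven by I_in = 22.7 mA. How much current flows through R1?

Total conductance ΣG = 1/42.0 + 1/6.14 + 1/1.41 + 1/25.7 = 0.9348 (units of 1/kΩ).
By the current-divider rule, I = I_in · G_k/ΣG = 22.7 × 0.02547 = 0.5782 mA.

I ≈ 0.578 mA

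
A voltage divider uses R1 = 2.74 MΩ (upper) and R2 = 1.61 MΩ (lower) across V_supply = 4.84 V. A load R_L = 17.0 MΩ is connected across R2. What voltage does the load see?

V_out ≈ 1.69 V

The load sits in parallel with R2, giving an effective lower resistance R2' = R2·R_L/(R2+R_L) = 1.471 MΩ.
Now apply the divider: V_out = 4.84 × 0.3493 = 1.691 V.
(Unloaded it would be 1.79 V; the load pulls it down.)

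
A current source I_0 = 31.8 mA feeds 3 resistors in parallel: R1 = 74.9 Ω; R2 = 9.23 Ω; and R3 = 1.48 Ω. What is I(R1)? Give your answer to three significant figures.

Total conductance ΣG = 1/74.9 + 1/9.23 + 1/1.48 = 0.7974 (units of 1/Ω).
By the current-divider rule, I = I_0 · G_k/ΣG = 31.8 × 0.01674 = 0.5325 mA.

I ≈ 0.532 mA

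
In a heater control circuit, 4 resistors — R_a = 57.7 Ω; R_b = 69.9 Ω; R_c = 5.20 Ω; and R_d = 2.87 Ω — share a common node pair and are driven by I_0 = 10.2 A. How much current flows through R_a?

I ≈ 0.309 A

Total conductance ΣG = 1/57.7 + 1/69.9 + 1/5.20 + 1/2.87 = 0.5724 (units of 1/Ω).
R_a takes the fraction G_k/ΣG = 0.01733/0.5724 = 0.03028, so I = 10.2 × 0.03028 = 0.3088 A.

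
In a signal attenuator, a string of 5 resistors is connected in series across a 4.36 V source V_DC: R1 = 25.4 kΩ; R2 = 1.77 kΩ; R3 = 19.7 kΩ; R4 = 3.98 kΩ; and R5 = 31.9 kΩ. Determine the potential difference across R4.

V ≈ 0.210 V

Total series resistance ΣR = 25.4 + 1.77 + 19.7 + 3.98 + 31.9 = 82.75 kΩ.
Voltage divider: V = V_DC · (3.980 / 82.75) = 4.36 × 0.04810 = 0.2097 V.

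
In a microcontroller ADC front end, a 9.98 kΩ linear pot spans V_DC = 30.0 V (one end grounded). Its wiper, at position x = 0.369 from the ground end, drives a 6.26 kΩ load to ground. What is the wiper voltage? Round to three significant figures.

Split the track: R_lower = x·R_p = 3.683 kΩ, R_upper = (1−x)·R_p = 6.297 kΩ.
Lower segment in parallel with the load: 3.683 ‖ 6.26 = 2.319 kΩ.
Then V_out = V_DC · 2.319/(6.297 + 2.319) = 8.073 V.

V_out ≈ 8.07 V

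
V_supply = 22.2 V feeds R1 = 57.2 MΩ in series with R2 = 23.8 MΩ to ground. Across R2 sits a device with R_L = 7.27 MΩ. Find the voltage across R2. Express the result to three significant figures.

R2 ‖ R_L = (23.8 × 7.27)/(23.8 + 7.27) = 5.569 MΩ.
Voltage divider with the loaded lower leg: V_out = 22.2 × 5.569/(57.2 + 5.569) = 22.2 × 0.08872 = 1.970 V.

V_out ≈ 1.97 V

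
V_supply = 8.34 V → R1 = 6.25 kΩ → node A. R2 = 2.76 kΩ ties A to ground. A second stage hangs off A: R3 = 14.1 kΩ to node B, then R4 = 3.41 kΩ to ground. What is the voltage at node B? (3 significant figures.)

The second stage (R3 + R4 = 17.51 kΩ) loads node A in parallel with R2.
Effective lower resistance at A: R2 ‖ 17.51 = 2.384 kΩ.
V_A = 8.34 × 2.384/(6.25 + 2.384) = 2.303 V.
Then the unloaded second divider: V_B = V_A × R4/(R3+R4) = 2.303 × 0.1947 = 0.4485 V.

V_B ≈ 0.448 V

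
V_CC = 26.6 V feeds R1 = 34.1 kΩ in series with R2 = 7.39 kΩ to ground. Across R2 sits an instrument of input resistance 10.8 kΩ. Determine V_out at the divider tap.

V_out ≈ 3.03 V

R2 ‖ R_L = (7.39 × 10.8)/(7.39 + 10.8) = 4.388 kΩ.
Then V_out = V_CC · R2'/(R1 + R2') = 26.6 × 4.388/38.49 = 3.032 V.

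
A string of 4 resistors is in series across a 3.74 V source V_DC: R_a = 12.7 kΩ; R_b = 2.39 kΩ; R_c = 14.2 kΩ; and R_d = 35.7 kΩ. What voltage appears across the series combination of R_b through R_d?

V ≈ 3.01 V

Series total: ΣR = 12.7 + 2.39 + 14.2 + 35.7 = 64.99 kΩ.
R_{R_b..R_d} = 2.39 + 14.2 + 35.7 = 52.29 kΩ.
V = V_DC · R/ΣR = 3.74 × 0.8046 = 3.009 V.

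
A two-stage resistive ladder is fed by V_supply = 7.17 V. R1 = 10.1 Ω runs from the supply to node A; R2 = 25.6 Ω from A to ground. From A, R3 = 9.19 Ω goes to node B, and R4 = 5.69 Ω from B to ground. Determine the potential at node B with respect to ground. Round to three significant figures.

V_B ≈ 1.32 V

The second stage (R3 + R4 = 14.88 Ω) loads node A in parallel with R2.
R2 ‖ (R3+R4) = 9.410 Ω.
V_A = 7.17 × 9.410/(10.1 + 9.410) = 3.458 V.
Stage 2 is unloaded, so V_B = V_A · R4/(R3+R4) = 3.458 × 5.69/14.88 = 1.322 V.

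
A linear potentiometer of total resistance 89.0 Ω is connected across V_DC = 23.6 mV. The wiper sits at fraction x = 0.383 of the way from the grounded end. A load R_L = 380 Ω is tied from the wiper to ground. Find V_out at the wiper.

V_out ≈ 8.56 mV

Lower segment x·R_p = 34.09 Ω; upper segment (1−x)·R_p = 54.91 Ω.
Lower segment in parallel with the load: 34.09 ‖ 380 = 31.28 Ω.
V_out = 23.6 × 31.28/(54.91 + 31.28) = 8.565 mV.
(Unloaded: V_out = x·V_DC = 9.04 mV.)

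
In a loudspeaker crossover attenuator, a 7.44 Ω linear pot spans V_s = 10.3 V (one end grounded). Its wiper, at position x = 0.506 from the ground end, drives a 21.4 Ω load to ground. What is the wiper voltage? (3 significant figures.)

The pot divides into 3.675 Ω above the wiper and 3.765 Ω below.
Lower segment in parallel with the load: 3.765 ‖ 21.4 = 3.201 Ω.
Then V_out = V_s · 3.201/(3.675 + 3.201) = 4.795 V.

V_out ≈ 4.80 V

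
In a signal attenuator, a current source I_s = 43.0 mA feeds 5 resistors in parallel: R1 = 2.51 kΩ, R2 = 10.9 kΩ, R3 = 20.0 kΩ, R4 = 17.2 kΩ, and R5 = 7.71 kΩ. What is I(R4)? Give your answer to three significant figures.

I ≈ 3.43 mA

ΣG = 1/2.51 + 1/10.9 + 1/20.0 + 1/17.2 + 1/7.71 = 0.7280.
By the current-divider rule, I = I_s · G_k/ΣG = 43.0 × 0.07986 = 3.434 mA.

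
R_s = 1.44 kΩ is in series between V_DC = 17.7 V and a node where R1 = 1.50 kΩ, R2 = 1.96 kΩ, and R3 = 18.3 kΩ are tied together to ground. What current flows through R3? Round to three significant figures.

Equivalent of the parallel group: R_p = 0.8120 kΩ.
V_A by voltage divider: V_A = 17.7 × 0.8120/(1.44 + 0.8120) = 6.382 V.
I(R3) = V_A / R3 = 6.382/18.3 = 0.3487 mA.

I ≈ 0.349 mA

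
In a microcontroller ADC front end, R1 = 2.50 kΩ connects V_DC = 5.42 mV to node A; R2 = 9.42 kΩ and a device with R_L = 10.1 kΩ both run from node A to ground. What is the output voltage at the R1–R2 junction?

V_out ≈ 3.58 mV

R2 ‖ R_L = (9.42 × 10.1)/(9.42 + 10.1) = 4.874 kΩ.
Voltage divider with the loaded lower leg: V_out = 5.42 × 4.874/(2.50 + 4.874) = 5.42 × 0.6610 = 3.582 mV.
(Unloaded it would be 4.28 mV; the load pulls it down.)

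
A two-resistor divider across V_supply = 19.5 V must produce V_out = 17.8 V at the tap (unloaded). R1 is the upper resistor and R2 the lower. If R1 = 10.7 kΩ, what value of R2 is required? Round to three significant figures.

The divider ratio is R2/(R1+R2) = 17.8/19.5 = 0.9128.
Rearranging, R2 = R1·k/(1−k) = 10.7 × 10.47 = 112.0 kΩ.

R2 ≈ 112 kΩ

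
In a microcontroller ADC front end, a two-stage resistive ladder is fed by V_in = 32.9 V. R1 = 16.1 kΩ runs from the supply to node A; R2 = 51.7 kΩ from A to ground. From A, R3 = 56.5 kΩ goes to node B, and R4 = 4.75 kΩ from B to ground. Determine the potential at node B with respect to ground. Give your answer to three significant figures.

V_B ≈ 1.62 V

Looking into the second stage from A: R3 + R4 = 61.25 kΩ appears in parallel with R2.
R2 ‖ (R3+R4) = 28.04 kΩ.
So V_A = 32.9 × 0.6352 = 20.90 V.
Then the unloaded second divider: V_B = V_A × R4/(R3+R4) = 20.90 × 0.07755 = 1.621 V.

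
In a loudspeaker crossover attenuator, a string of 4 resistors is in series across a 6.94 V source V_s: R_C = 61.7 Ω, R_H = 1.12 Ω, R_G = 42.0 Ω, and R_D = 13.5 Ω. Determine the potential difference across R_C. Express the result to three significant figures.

Series total: ΣR = 61.7 + 1.12 + 42.0 + 13.5 = 118.3 Ω.
V = V_s · R/ΣR = 6.94 × 0.5215 = 3.619 V.

V ≈ 3.62 V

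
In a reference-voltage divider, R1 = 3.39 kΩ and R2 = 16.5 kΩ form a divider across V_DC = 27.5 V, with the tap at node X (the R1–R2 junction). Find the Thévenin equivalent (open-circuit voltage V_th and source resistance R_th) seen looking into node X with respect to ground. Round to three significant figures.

V_th is the unloaded tap voltage: V_DC · R2/(R1+R2) = 27.5 × 0.8296 = 22.81 V.
Looking into X with the source shorted: R_th = R1·R2/(R1+R2) = 3.390 × 16.5/19.89 = 2.812 kΩ.

V_th ≈ 22.8 V, R_th ≈ 2.81 kΩ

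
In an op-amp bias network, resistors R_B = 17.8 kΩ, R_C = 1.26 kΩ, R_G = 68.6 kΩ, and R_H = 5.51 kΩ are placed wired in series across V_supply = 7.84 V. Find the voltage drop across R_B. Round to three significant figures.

V ≈ 1.50 V

Series total: ΣR = 17.8 + 1.26 + 68.6 + 5.51 = 93.17 kΩ.
By the voltage-divider rule, V = 7.84 × 17.80/93.17 = 1.498 V.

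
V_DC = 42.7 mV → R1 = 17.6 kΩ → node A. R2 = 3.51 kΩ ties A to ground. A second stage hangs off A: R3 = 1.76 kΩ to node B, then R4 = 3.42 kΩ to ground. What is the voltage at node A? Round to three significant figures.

Looking into the second stage from A: R3 + R4 = 5.180 kΩ appears in parallel with R2.
Effective lower resistance at A: R2 ‖ 5.180 = 2.092 kΩ.
First divider: V_A = V_DC · 2.092/(17.6 + 2.092) = 4.537 mV.

V_A ≈ 4.54 mV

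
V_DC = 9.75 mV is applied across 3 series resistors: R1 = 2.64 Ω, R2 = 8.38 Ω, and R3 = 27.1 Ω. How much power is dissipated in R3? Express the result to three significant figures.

Series current I = V_DC/ΣR = 9.75/38.12 = 0.2558 mA.
P(R3) = I²·R3 = (0.2558)² × 27.1 = 1.773 µW.

P ≈ 1.77 µW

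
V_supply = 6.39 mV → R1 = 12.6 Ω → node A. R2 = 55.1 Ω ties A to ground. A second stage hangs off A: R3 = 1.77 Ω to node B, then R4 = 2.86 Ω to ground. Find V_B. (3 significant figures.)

Node A sees R2 in parallel with the series input of stage 2, R3 + R4 = 4.630 Ω.
R2 ‖ (R3+R4) = 4.271 Ω.
So V_A = 6.39 × 0.2532 = 1.618 mV.
Stage 2 is unloaded, so V_B = V_A · R4/(R3+R4) = 1.618 × 2.86/4.630 = 0.9993 mV.

V_B ≈ 0.999 mV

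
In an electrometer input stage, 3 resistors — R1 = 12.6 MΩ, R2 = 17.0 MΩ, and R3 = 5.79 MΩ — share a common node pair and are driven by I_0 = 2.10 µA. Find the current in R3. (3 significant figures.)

Conductances: ΣG = 1/12.6 + 1/17.0 + 1/5.79 = 0.3109 (1/MΩ).
Current divider: I(R3) = I_0 · G_k/ΣG = 2.10 × (0.1727/0.3109) = 2.10 × 0.5555 = 1.167 µA.

I ≈ 1.17 µA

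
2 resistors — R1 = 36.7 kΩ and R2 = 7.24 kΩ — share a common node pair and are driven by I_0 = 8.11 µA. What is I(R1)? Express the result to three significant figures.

For two parallel branches, I_k = I_0 · (other R)/(sum of R).
I(R1) = 8.11 × 7.24/(36.7 + 7.24) = 8.11 × 0.1648 = 1.336 µA.

I ≈ 1.34 µA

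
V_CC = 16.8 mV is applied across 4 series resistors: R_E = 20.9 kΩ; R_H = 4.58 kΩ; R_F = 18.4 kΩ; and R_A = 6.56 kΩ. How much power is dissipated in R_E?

The common current is I = 16.8/50.44 = 0.3331 µA.
P = I²R = 0.1109 × 20.9 = 2.319 nW.

P ≈ 2.32 nW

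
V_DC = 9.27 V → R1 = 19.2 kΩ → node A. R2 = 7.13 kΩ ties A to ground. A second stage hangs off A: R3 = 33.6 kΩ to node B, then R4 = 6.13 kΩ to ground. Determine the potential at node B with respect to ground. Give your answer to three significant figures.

Looking into the second stage from A: R3 + R4 = 39.73 kΩ appears in parallel with R2.
Effective lower resistance at A: R2 ‖ 39.73 = 6.045 kΩ.
V_A = 9.27 × 6.045/(19.2 + 6.045) = 2.220 V.
Then the unloaded second divider: V_B = V_A × R4/(R3+R4) = 2.220 × 0.1543 = 0.3425 V.

V_B ≈ 0.342 V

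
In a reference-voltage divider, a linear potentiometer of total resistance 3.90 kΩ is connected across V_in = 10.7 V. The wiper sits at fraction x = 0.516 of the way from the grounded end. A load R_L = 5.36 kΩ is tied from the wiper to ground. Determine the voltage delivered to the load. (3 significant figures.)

V_out ≈ 4.67 V

Lower segment x·R_p = 2.012 kΩ; upper segment (1−x)·R_p = 1.888 kΩ.
(x·R_p) ‖ R_L = 1.463 kΩ.
V_out = 10.7 × 1.463/(1.888 + 1.463) = 4.672 V.
(Unloaded: V_out = x·V_in = 5.52 V.)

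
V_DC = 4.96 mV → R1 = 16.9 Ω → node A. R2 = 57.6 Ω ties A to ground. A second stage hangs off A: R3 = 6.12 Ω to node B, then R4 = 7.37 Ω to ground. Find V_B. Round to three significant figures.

The second stage (R3 + R4 = 13.49 Ω) loads node A in parallel with R2.
R2 ‖ (R3+R4) = 10.93 Ω.
So V_A = 4.96 × 0.3927 = 1.948 mV.
V_B = V_A × 0.5463 = 1.064 mV.

V_B ≈ 1.06 mV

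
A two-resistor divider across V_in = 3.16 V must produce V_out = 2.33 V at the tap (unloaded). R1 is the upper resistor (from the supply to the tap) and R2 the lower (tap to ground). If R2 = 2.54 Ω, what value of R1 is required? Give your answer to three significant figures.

V_out/V_in = R2/(R1+R2) = 0.7373.
Rearranging, R1 = R2·(1−k)/k = 2.54 × 0.3562 = 0.9048 Ω.

R1 ≈ 0.905 Ω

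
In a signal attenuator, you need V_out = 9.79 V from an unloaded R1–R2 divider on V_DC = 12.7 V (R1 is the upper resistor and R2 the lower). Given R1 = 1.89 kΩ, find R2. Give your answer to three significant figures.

R2 ≈ 6.36 kΩ

Required fraction k = V_out/V_DC = 0.7709.
R2 = R1 · 0.7709/(1 − 0.7709) = 6.358 kΩ.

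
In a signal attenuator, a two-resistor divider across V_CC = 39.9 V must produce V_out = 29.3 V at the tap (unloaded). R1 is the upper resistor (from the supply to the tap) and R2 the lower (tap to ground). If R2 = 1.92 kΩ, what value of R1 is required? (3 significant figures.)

R1 ≈ 0.695 kΩ

V_out/V_CC = R2/(R1+R2) = 0.7343.
Rearranging, R1 = R2·(1−k)/k = 1.92 × 0.3618 = 0.6946 kΩ.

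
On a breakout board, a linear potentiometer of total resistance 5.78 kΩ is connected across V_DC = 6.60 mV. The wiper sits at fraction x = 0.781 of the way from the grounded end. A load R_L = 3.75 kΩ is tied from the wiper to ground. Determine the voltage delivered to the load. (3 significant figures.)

The pot divides into 1.266 kΩ above the wiper and 4.514 kΩ below.
Lower segment in parallel with the load: 4.514 ‖ 3.75 = 2.048 kΩ.
Loaded-divider output: V_out = 6.60 × 0.6181 = 4.079 mV.
(Unloaded: V_out = x·V_DC = 5.15 mV.)

V_out ≈ 4.08 mV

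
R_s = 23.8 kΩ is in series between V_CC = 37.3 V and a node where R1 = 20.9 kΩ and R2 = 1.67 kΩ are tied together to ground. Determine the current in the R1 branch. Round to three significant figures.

I ≈ 0.109 mA

Combine the parallel branches: R_p = (1/20.9 + 1/1.67)⁻¹ = 1.546 kΩ.
Node voltage V_A = V_CC · R_p/(R_s + R_p) = 37.3 × 0.06101 = 2.276 V.
Branch current I = V_A/R1 = 2.276/20.9 = 0.1089 mA.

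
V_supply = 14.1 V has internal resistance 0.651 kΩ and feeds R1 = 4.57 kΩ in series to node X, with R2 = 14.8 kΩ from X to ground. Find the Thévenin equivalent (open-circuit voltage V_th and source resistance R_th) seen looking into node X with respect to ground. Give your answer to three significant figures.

V_th ≈ 10.4 V, R_th ≈ 3.86 kΩ

R1' = 0.651 + 4.57 = 5.221 kΩ (source resistance + R1).
Open-circuit (no load on X): V_th = V_supply · R2/(R1' + R2) = 14.1 × 14.8/(5.221 + 14.8) = 10.42 V.
With V_supply suppressed (replaced by a short), R_th = R1' ‖ R2 = (5.221 × 14.8)/(5.221 + 14.8) = 3.859 kΩ.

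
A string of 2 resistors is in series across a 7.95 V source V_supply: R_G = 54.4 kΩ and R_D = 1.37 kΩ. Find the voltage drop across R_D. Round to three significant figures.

ΣR = 54.4 + 1.37 = 55.77 kΩ.
Voltage divider: V = V_supply · (1.370 / 55.77) = 7.95 × 0.02457 = 0.1953 V.

V ≈ 0.195 V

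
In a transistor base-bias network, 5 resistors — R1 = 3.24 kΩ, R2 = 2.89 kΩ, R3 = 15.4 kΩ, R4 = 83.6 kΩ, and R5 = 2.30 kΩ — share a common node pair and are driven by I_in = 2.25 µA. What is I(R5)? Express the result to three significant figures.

Conductances: ΣG = 1/3.24 + 1/2.89 + 1/15.4 + 1/83.6 + 1/2.30 = 1.166 (1/kΩ).
Current divider: I(R5) = I_in · G_k/ΣG = 2.25 × (0.4348/1.166) = 2.25 × 0.3728 = 0.8387 µA.

I ≈ 0.839 µA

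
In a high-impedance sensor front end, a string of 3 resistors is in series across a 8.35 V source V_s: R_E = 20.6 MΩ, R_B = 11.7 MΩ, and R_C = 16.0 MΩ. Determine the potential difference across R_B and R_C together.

Series total: ΣR = 20.6 + 11.7 + 16.0 = 48.30 MΩ.
R_{R_B..R_C} = 11.7 + 16.0 = 27.70 MΩ.
V = V_s · R/ΣR = 8.35 × 0.5735 = 4.789 V.

V ≈ 4.79 V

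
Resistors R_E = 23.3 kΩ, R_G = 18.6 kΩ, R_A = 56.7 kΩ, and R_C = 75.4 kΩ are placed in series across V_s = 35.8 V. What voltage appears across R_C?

V ≈ 15.5 V

Series total: ΣR = 23.3 + 18.6 + 56.7 + 75.4 = 174.0 kΩ.
Voltage divider: V = V_s · (75.40 / 174.0) = 35.8 × 0.4333 = 15.51 V.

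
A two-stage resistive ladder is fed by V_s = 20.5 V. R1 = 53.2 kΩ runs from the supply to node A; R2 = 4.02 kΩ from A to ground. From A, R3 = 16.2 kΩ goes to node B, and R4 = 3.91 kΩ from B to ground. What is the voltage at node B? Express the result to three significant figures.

The second stage (R3 + R4 = 20.11 kΩ) loads node A in parallel with R2.
R2 ‖ (R3+R4) = 3.350 kΩ.
V_A = 20.5 × 3.350/(53.2 + 3.350) = 1.215 V.
Stage 2 is unloaded, so V_B = V_A · R4/(R3+R4) = 1.215 × 3.91/20.11 = 0.2361 V.

V_B ≈ 0.236 V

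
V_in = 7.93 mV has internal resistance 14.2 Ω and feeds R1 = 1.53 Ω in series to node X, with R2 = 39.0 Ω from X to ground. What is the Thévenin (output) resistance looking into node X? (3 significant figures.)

R1' = 14.2 + 1.53 = 15.73 Ω (source resistance + R1).
Looking into X with the source shorted: R_th = R1'·R2/(R1'+R2) = 15.73 × 39.0/54.73 = 11.21 Ω.

R_th ≈ 11.2 Ω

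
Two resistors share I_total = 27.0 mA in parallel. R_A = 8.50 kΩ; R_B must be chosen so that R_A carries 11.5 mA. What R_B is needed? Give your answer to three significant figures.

R_B ≈ 6.31 kΩ

In a two-way split, I_A/I_total = R_B/(R_A + R_B).
With f = 0.4259, R_B = R_A · f/(1−f) = 8.50 × 0.7419 = 6.306 kΩ.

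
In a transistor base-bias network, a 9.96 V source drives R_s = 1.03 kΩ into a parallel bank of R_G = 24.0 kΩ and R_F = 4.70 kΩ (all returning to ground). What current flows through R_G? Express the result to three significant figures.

I ≈ 0.329 mA

Parallel bank: R_p = 1/(1/24.0 + 1/4.70) = 3.930 kΩ.
Node voltage V_A = V_CC · R_p/(R_s + R_p) = 9.96 × 0.7924 = 7.892 V.
I(R_G) = V_A / R_G = 7.892/24.0 = 0.3288 mA.
(Check via current divider: I_total = 2.008 mA; share G_k/ΣG = 0.1638 → same result.)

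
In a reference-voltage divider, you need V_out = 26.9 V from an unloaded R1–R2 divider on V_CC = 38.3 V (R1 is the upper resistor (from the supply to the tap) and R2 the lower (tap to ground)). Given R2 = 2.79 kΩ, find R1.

Required fraction k = V_out/V_CC = 0.7023.
Rearranging, R1 = R2·(1−k)/k = 2.79 × 0.4238 = 1.182 kΩ.

R1 ≈ 1.18 kΩ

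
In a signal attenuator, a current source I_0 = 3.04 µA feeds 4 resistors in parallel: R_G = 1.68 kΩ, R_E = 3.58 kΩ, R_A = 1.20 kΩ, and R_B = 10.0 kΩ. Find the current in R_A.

Total conductance ΣG = 1/1.68 + 1/3.58 + 1/1.20 + 1/10.0 = 1.808 (units of 1/kΩ).
By the current-divider rule, I = I_0 · G_k/ΣG = 3.04 × 0.4609 = 1.401 µA.

I ≈ 1.40 µA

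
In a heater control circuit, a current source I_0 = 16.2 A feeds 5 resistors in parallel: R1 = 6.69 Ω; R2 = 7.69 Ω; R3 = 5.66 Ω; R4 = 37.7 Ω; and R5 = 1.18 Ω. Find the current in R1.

Conductances: ΣG = 1/6.69 + 1/7.69 + 1/5.66 + 1/37.7 + 1/1.18 = 1.330 (1/Ω).
By the current-divider rule, I = I_0 · G_k/ΣG = 16.2 × 0.1124 = 1.820 A.

I ≈ 1.82 A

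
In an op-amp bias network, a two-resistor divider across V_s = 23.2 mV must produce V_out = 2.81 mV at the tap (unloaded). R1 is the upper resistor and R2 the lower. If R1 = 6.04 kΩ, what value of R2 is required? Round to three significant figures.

The divider ratio is R2/(R1+R2) = 2.81/23.2 = 0.1211.
Rearranging, R2 = R1·k/(1−k) = 6.04 × 0.1378 = 0.8324 kΩ.

R2 ≈ 0.832 kΩ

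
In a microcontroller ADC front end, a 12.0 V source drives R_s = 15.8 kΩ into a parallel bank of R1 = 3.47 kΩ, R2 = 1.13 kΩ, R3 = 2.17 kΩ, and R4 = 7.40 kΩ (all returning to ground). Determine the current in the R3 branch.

Equivalent of the parallel group: R_p = 0.5653 kΩ.
Node voltage V_A = V_s · R_p/(R_s + R_p) = 12.0 × 0.03454 = 0.4145 V.
Branch current I = V_A/R3 = 0.4145/2.17 = 0.1910 mA.

I ≈ 0.191 mA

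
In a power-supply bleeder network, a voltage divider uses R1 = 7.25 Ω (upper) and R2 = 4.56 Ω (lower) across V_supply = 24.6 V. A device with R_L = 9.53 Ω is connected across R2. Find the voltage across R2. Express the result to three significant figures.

First combine the lower leg with the load: R2 ‖ R_L = 3.084 Ω.
Voltage divider with the loaded lower leg: V_out = 24.6 × 3.084/(7.25 + 3.084) = 24.6 × 0.2984 = 7.342 V.
(Unloaded it would be 9.50 V; the load pulls it down.)

V_out ≈ 7.34 V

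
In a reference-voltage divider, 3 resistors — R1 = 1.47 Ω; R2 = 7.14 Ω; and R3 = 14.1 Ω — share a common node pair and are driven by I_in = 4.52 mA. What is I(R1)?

Conductances: ΣG = 1/1.47 + 1/7.14 + 1/14.1 = 0.8913 (1/Ω).
R1 takes the fraction G_k/ΣG = 0.6803/0.8913 = 0.7633, so I = 4.52 × 0.7633 = 3.450 mA.

I ≈ 3.45 mA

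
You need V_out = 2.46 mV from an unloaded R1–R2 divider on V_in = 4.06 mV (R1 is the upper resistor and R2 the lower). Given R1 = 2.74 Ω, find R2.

V_out/V_in = R2/(R1+R2) = 0.6059.
R2 = R1 · 0.6059/(1 − 0.6059) = 4.213 Ω.

R2 ≈ 4.21 Ω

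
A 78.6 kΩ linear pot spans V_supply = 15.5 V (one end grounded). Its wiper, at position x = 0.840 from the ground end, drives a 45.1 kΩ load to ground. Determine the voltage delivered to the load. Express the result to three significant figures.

The pot divides into 12.58 kΩ above the wiper and 66.02 kΩ below.
R_L loads the lower segment: effective lower R = 26.80 kΩ.
Loaded-divider output: V_out = 15.5 × 0.6806 = 10.55 V.
(Unloaded: V_out = x·V_supply = 13.0 V.)

V_out ≈ 10.5 V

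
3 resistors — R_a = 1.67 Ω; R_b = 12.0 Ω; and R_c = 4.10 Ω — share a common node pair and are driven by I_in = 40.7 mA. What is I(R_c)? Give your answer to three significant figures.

Total conductance ΣG = 1/1.67 + 1/12.0 + 1/4.10 = 0.9260 (units of 1/Ω).
By the current-divider rule, I = I_in · G_k/ΣG = 40.7 × 0.2634 = 10.72 mA.

I ≈ 10.7 mA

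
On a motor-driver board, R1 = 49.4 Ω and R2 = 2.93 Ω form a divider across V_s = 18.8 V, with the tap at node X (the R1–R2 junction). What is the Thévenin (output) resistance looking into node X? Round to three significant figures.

R_th ≈ 2.77 Ω

Looking into X with the source shorted: R_th = R1·R2/(R1+R2) = 49.40 × 2.93/52.33 = 2.766 Ω.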